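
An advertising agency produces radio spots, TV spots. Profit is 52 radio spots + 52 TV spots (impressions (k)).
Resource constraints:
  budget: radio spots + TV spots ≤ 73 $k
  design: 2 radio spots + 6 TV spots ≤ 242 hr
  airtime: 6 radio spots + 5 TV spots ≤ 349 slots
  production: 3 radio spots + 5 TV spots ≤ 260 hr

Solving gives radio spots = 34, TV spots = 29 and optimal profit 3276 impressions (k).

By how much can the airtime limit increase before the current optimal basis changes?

Binding constraints: design, airtime. The basis is B = [[2,6],[6,5]] with det -26.
Per unit increase in airtime, x* moves by d = (0.2308, -0.0769).
The basis stays optimal until production becomes binding; allowable increase = 42.25 slots.

42.25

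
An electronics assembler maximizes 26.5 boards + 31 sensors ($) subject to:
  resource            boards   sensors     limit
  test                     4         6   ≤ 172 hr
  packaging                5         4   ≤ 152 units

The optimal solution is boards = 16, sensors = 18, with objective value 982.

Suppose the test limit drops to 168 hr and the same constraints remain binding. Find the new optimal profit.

Check each constraint at x*: test 172/172 (tight); packaging 152/152 (tight).
Dual feasibility on the basic columns requires 4·y_test + 5·y_packaging = 26.5, 6·y_test + 4·y_packaging = 31.
→ y_test = 3.5 and y_packaging = 2.5.
Δz = y_test·Δb = 3.5 × (-4) = -14, so new z* = 982 − 14 = 968.

968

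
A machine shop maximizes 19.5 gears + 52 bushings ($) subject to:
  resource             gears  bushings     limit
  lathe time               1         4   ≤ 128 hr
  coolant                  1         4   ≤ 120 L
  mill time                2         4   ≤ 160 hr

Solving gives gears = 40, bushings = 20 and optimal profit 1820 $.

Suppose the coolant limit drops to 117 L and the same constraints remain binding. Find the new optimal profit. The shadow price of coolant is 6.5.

Δb = -3, so new z* = 1820 + (6.5)·(-3) = 1820 − 19.5 = 1800.5.

1800.5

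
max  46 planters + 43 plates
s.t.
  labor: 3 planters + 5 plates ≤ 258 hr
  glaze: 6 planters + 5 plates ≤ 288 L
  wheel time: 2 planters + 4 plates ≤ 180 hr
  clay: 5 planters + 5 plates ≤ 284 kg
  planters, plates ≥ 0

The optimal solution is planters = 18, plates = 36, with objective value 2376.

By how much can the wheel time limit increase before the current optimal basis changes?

Binding constraints: glaze, wheel time. The basis is B = [[6,5],[2,4]] with det 14.
Per unit increase in wheel time, x* moves by d = (-0.3571, 0.4286).
The basis stays optimal until labor becomes binding; allowable increase = 22.4 hr.

22.4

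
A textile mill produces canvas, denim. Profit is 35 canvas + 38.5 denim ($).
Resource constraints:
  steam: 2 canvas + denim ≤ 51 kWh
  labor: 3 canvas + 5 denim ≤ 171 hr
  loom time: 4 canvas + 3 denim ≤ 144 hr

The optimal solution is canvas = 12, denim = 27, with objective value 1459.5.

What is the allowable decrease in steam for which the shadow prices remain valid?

16.8

Binding constraints: steam, labor. The basis is B = [[2,1],[3,5]] with det 7.
Per unit decrease in steam, x* moves by d = (-0.7143, 0.4286).
The basis stays optimal until canvas reaches 0; allowable decrease = 16.8 kWh.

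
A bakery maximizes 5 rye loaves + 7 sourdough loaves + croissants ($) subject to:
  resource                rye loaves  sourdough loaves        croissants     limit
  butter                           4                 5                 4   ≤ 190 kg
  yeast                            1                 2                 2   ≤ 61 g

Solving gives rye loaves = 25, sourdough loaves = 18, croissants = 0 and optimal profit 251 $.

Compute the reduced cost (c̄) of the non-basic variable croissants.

Check each constraint at x*: butter 190/190 (tight); yeast 61/61 (tight).
From A_Bᵀ y = c: 4·y_butter + 1·y_yeast = 5; 5·y_butter + 2·y_yeast = 7.
Solving: y_butter = 1, y_yeast = 1.
Reduced cost of croissants: c₃ − yᵀa₃ = 1 − (1·4 + 1·2) = 1 − 6 = -5.

-5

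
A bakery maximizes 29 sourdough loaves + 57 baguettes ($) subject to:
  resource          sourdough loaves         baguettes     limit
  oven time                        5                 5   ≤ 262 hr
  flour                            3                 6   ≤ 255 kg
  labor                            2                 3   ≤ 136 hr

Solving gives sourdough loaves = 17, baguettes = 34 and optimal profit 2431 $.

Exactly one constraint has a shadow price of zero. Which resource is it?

oven time: 255/262 (slack 7)
flour: 255/255 (binding)
labor: 136/136 (binding)
By complementary slackness, a constraint with positive slack has shadow price 0 → oven time.

oven time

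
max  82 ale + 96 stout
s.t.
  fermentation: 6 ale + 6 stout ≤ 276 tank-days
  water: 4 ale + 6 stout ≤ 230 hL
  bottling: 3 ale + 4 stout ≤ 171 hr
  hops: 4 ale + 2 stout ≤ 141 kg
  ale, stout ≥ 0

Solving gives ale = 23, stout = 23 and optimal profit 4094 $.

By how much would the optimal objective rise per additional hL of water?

7

Check each constraint at x*: fermentation 276/276 (tight); water 230/230 (tight); bottling 161/171 (slack 10); hops 138/141 (slack 3).
By complementary slackness, y = 0 for the non-binding constraints.
Dual feasibility on the basic columns requires 6·y_fermentation + 4·y_water = 82, 6·y_fermentation + 6·y_water = 96.
Solving: y_fermentation = 9, y_water = 7.
Shadow price of water = 7.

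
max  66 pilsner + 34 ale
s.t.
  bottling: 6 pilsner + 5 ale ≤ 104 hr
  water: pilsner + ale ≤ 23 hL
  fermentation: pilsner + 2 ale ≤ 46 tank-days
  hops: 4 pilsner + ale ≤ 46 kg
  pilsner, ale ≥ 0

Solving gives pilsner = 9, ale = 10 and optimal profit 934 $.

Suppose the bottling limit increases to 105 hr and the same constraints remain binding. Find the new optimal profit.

At the optimum: bottling uses 104 of 104 (binding); water uses 19 of 23 (slack = 4); fermentation uses 29 of 46 (slack = 17); hops uses 46 of 46 (binding).
Since water, fermentation are not tight, their duals are 0.
From A_Bᵀ y = c: 6·y_bottling + 4·y_hops = 66; 5·y_bottling + 1·y_hops = 34.
This yields shadow prices y_bottling = 5, y_hops = 9.
Δz = y_bottling·Δb = 5 × (1) = 5, so new z* = 934 + 5 = 939.

939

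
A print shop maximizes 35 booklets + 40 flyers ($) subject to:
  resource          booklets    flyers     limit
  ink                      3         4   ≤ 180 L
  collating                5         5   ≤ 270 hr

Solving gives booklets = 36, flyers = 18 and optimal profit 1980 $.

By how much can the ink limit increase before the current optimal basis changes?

Binding constraints: ink, collating. The basis is B = [[3,4],[5,5]] with det -5.
Per unit increase in ink, x* moves by d = (-1, 1).
The basis stays optimal until booklets reaches 0; allowable increase = 36 L.

36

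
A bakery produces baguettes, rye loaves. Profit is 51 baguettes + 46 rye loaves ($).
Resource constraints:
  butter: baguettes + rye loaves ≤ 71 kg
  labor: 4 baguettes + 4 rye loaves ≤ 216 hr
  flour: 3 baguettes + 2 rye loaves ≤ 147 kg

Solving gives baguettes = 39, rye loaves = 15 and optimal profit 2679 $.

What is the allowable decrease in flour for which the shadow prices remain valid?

Binding constraints: labor, flour. The basis is B = [[4,4],[3,2]] with det -4.
Per unit decrease in flour, x* moves by d = (-1, 1).
The basis stays optimal until baguettes reaches 0; allowable decrease = 39 kg.

39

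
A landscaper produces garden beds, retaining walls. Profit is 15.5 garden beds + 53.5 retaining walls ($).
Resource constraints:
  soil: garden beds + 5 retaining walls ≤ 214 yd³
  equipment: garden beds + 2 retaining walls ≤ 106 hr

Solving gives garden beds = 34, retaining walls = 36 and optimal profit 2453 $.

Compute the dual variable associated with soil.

At the optimum: soil uses 214 of 214 (binding); equipment uses 106 of 106 (binding).
The binding rows give the dual system: 1·y_soil + 1·y_equipment = 15.5 and 5·y_soil + 2·y_equipment = 53.5.
→ y_soil = 7.5 and y_equipment = 8.
Shadow price of soil = 7.5.

7.5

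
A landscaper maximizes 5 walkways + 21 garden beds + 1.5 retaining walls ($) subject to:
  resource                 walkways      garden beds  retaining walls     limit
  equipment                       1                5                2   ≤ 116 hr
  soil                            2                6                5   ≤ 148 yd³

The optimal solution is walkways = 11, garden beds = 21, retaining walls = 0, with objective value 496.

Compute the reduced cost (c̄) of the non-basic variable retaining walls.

-9.5

At the optimum: equipment uses 116 of 116 (binding); soil uses 148 of 148 (binding).
From A_Bᵀ y = c: 1·y_equipment + 2·y_soil = 5; 5·y_equipment + 6·y_soil = 21.
This yields shadow prices y_equipment = 3, y_soil = 1.
Reduced cost of retaining walls: c₃ − yᵀa₃ = 1.5 − (3·2 + 1·5) = 1.5 − 11 = -9.5.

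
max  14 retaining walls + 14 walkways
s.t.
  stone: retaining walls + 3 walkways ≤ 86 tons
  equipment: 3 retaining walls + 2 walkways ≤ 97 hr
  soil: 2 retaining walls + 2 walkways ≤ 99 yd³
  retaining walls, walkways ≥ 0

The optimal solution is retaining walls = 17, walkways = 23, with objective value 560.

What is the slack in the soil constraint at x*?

19

soil used = 2·17 + 2·23 = 80; slack = 99 − 80 = 19.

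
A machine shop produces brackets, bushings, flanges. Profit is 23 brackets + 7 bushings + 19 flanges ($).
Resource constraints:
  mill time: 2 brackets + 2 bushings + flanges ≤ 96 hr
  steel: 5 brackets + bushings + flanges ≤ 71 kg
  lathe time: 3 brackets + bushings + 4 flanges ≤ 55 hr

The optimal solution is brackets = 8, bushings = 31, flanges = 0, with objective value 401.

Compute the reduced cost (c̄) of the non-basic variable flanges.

-6

Check each constraint at x*: mill time 78/96 (slack 18); steel 71/71 (tight); lathe time 55/55 (tight).
Slack constraints have shadow price 0 (complementary slackness).
From A_Bᵀ y = c: 5·y_steel + 3·y_lathe time = 23; 1·y_steel + 1·y_lathe time = 7.
This yields shadow prices y_steel = 1, y_lathe time = 6.
Reduced cost of flanges: c₃ − yᵀa₃ = 19 − (1·1 + 6·4) = 19 − 25 = -6.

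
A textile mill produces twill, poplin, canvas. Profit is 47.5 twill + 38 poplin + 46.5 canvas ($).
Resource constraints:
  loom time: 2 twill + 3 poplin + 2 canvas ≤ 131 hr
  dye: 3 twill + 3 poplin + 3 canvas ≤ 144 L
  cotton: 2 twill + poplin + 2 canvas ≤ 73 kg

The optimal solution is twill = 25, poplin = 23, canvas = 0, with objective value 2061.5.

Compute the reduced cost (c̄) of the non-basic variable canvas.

Check each constraint at x*: loom time 119/131 (slack 12); dye 144/144 (tight); cotton 73/73 (tight).
Slack constraints have shadow price 0 (complementary slackness).
From A_Bᵀ y = c: 3·y_dye + 2·y_cotton = 47.5; 3·y_dye + 1·y_cotton = 38.
Solving: y_dye = 9.5, y_cotton = 9.5.
Reduced cost of canvas: c₃ − yᵀa₃ = 46.5 − (9.5·3 + 9.5·2) = 46.5 − 47.5 = -1.

-1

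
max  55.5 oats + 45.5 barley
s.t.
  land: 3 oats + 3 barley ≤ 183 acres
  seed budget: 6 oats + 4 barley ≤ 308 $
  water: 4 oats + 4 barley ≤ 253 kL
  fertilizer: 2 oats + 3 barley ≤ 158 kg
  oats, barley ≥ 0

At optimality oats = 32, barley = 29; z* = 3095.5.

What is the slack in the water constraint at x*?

water used = 4·32 + 4·29 = 244; slack = 253 − 244 = 9.

9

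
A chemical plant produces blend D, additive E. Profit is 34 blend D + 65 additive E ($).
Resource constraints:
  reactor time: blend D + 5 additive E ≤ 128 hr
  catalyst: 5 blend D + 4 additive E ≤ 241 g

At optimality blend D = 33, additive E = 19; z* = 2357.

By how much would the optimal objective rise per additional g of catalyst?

At the optimum: reactor time uses 128 of 128 (binding); catalyst uses 241 of 241 (binding).
From A_Bᵀ y = c: 1·y_reactor time + 5·y_catalyst = 34; 5·y_reactor time + 4·y_catalyst = 65.
Solving: y_reactor time = 9, y_catalyst = 5.
Shadow price of catalyst = 5.

5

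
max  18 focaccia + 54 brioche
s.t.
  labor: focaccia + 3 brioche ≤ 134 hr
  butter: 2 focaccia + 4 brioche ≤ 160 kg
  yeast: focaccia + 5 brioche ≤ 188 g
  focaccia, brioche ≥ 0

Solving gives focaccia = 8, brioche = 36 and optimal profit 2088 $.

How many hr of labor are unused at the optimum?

18

labor used = 1·8 + 3·36 = 116; slack = 134 − 116 = 18.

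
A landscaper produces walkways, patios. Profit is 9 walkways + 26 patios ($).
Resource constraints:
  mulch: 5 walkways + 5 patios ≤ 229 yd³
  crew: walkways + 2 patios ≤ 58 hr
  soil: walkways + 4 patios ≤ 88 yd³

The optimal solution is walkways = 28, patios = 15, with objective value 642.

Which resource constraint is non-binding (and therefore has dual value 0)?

mulch

mulch: 215/229 (slack 14)
crew: 58/58 (binding)
soil: 88/88 (binding)
By complementary slackness, a constraint with positive slack has shadow price 0 → mulch.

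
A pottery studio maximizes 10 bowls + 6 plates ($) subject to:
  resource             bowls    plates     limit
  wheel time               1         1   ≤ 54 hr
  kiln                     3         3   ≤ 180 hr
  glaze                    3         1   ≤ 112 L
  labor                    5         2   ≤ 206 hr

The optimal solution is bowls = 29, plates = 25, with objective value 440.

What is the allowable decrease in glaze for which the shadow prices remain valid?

Binding constraints: wheel time, glaze. The basis is B = [[1,1],[3,1]] with det -2.
Per unit decrease in glaze, x* moves by d = (-0.5, 0.5).
The basis stays optimal until bowls reaches 0; allowable decrease = 58 L.

58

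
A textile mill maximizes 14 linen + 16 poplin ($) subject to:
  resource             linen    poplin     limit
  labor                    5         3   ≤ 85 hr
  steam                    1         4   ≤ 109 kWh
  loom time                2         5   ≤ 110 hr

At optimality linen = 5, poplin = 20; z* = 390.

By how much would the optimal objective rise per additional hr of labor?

2

Binding: labor and loom time. Non-binding: steam (24 unused).
By complementary slackness, y = 0 for the non-binding constraint.
From A_Bᵀ y = c: 5·y_labor + 2·y_loom time = 14; 3·y_labor + 5·y_loom time = 16.
Solving: y_labor = 2, y_loom time = 2.
Shadow price of labor = 2.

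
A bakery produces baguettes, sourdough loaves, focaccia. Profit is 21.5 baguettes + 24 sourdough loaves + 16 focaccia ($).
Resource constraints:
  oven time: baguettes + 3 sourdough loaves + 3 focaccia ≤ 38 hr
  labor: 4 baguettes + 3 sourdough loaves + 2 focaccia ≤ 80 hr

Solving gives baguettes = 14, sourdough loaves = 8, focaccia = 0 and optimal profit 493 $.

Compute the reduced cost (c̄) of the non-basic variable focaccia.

-3.5

At the optimum: oven time uses 38 of 38 (binding); labor uses 80 of 80 (binding).
From A_Bᵀ y = c: 1·y_oven time + 4·y_labor = 21.5; 3·y_oven time + 3·y_labor = 24.
This yields shadow prices y_oven time = 3.5, y_labor = 4.5.
Reduced cost of focaccia: c₃ − yᵀa₃ = 16 − (3.5·3 + 4.5·2) = 16 − 19.5 = -3.5.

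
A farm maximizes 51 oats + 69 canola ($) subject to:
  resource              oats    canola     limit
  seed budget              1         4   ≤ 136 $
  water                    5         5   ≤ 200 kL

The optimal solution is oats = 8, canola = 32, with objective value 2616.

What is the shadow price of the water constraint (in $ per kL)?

At the optimum: seed budget uses 136 of 136 (binding); water uses 200 of 200 (binding).
Dual feasibility on the basic columns requires 1·y_seed budget + 5·y_water = 51, 4·y_seed budget + 5·y_water = 69.
→ y_seed budget = 6 and y_water = 9.
Shadow price of water = 9.

9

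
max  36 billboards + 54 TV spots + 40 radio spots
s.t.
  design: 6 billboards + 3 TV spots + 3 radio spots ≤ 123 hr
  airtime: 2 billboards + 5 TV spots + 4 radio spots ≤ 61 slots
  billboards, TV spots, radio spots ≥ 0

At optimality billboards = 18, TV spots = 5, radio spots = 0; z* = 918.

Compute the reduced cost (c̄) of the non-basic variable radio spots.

At the optimum: design uses 123 of 123 (binding); airtime uses 61 of 61 (binding).
The binding rows give the dual system: 6·y_design + 2·y_airtime = 36 and 3·y_design + 5·y_airtime = 54.
→ y_design = 3 and y_airtime = 9.
Reduced cost of radio spots: c₃ − yᵀa₃ = 40 − (3·3 + 9·4) = 40 − 45 = -5.

-5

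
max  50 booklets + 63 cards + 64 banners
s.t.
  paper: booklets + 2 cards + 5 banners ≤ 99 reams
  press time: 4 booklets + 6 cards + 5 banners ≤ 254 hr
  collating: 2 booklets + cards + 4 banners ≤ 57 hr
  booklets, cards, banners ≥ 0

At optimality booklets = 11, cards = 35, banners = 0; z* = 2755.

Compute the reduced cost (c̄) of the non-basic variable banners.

-7.5

Check each constraint at x*: paper 81/99 (slack 18); press time 254/254 (tight); collating 57/57 (tight).
Slack constraints have shadow price 0 (complementary slackness).
The binding rows give the dual system: 4·y_press time + 2·y_collating = 50 and 6·y_press time + 1·y_collating = 63.
Solving: y_press time = 9.5, y_collating = 6.
Reduced cost of banners: c₃ − yᵀa₃ = 64 − (9.5·5 + 6·4) = 64 − 71.5 = -7.5.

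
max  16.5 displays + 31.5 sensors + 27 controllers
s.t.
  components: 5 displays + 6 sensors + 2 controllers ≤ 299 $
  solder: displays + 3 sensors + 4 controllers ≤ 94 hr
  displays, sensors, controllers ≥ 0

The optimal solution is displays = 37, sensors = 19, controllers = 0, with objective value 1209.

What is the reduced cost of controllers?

Both components and solder are binding at x*.
From A_Bᵀ y = c: 5·y_components + 1·y_solder = 16.5; 6·y_components + 3·y_solder = 31.5.
Solving: y_components = 2, y_solder = 6.5.
Reduced cost of controllers: c₃ − yᵀa₃ = 27 − (2·2 + 6.5·4) = 27 − 30 = -3.

-3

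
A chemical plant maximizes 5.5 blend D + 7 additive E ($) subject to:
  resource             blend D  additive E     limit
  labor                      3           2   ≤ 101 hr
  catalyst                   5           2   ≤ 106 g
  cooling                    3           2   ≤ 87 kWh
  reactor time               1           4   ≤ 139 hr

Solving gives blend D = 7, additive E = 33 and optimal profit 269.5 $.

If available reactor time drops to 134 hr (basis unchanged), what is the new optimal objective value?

264.5

Binding: cooling and reactor time. Non-binding: labor (14 unused), catalyst (5 unused).
Since labor, catalyst are not tight, their duals are 0.
From A_Bᵀ y = c: 3·y_cooling + 1·y_reactor time = 5.5; 2·y_cooling + 4·y_reactor time = 7.
→ y_cooling = 1.5 and y_reactor time = 1.
Δz = y_reactor time·Δb = 1 × (-5) = -5, so new z* = 269.5 − 5 = 264.5.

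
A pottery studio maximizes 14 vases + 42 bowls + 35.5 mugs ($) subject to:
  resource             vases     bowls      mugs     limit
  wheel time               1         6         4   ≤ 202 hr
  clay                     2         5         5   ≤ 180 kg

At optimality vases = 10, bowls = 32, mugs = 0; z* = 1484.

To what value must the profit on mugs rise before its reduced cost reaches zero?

Both wheel time and clay are binding at x*.
The binding rows give the dual system: 1·y_wheel time + 2·y_clay = 14 and 6·y_wheel time + 5·y_clay = 42.
This yields shadow prices y_wheel time = 2, y_clay = 6.
mugs enters the basis when its profit ≥ yᵀa₃ = 2·4 + 6·5 = 38.

38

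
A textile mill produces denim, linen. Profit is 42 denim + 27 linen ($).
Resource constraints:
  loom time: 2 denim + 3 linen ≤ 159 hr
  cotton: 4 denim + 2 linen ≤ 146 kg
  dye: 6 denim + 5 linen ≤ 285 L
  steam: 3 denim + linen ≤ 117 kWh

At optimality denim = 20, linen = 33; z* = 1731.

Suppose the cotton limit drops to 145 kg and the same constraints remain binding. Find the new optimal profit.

1725

At the optimum: loom time uses 139 of 159 (slack = 20); cotton uses 146 of 146 (binding); dye uses 285 of 285 (binding); steam uses 93 of 117 (slack = 24).
Since loom time, steam are not tight, their duals are 0.
The binding rows give the dual system: 4·y_cotton + 6·y_dye = 42 and 2·y_cotton + 5·y_dye = 27.
Solving: y_cotton = 6, y_dye = 3.
Δz = y_cotton·Δb = 6 × (-1) = -6, so new z* = 1731 − 6 = 1725.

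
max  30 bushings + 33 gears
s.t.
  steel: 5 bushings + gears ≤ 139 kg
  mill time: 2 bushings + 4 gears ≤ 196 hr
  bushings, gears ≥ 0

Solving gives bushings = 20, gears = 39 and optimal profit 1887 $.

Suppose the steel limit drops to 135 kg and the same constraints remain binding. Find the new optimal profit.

1875

Both steel and mill time are binding at x*.
From A_Bᵀ y = c: 5·y_steel + 2·y_mill time = 30; 1·y_steel + 4·y_mill time = 33.
→ y_steel = 3 and y_mill time = 7.5.
Δz = y_steel·Δb = 3 × (-4) = -12, so new z* = 1887 − 12 = 1875.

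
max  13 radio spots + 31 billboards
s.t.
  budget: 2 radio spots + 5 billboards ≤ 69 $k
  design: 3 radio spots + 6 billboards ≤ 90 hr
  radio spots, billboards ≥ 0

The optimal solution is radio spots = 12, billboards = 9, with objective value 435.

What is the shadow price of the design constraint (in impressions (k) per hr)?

1

Both budget and design are binding at x*.
The binding rows give the dual system: 2·y_budget + 3·y_design = 13 and 5·y_budget + 6·y_design = 31.
→ y_budget = 5 and y_design = 1.
Shadow price of design = 1.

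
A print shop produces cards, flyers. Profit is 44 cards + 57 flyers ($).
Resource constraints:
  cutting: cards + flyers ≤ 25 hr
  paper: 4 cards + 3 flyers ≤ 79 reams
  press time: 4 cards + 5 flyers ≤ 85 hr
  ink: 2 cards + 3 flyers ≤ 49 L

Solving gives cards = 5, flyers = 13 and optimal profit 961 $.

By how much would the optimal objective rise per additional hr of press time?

9

At the optimum: cutting uses 18 of 25 (slack = 7); paper uses 59 of 79 (slack = 20); press time uses 85 of 85 (binding); ink uses 49 of 49 (binding).
By complementary slackness, y = 0 for the non-binding constraints.
Dual feasibility on the basic columns requires 4·y_press time + 2·y_ink = 44, 5·y_press time + 3·y_ink = 57.
This yields shadow prices y_press time = 9, y_ink = 4.
Shadow price of press time = 9.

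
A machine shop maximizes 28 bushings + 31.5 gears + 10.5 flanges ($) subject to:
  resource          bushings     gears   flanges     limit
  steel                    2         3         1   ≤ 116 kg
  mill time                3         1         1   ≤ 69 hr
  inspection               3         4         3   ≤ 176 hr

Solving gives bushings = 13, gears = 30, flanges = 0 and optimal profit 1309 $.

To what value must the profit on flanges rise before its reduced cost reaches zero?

12.5

At the optimum: steel uses 116 of 116 (binding); mill time uses 69 of 69 (binding); inspection uses 159 of 176 (slack = 17).
Slack constraints have shadow price 0 (complementary slackness).
The binding rows give the dual system: 2·y_steel + 3·y_mill time = 28 and 3·y_steel + 1·y_mill time = 31.5.
→ y_steel = 9.5 and y_mill time = 3.
flanges enters the basis when its profit ≥ yᵀa₃ = 9.5·1 + 3·1 = 12.5.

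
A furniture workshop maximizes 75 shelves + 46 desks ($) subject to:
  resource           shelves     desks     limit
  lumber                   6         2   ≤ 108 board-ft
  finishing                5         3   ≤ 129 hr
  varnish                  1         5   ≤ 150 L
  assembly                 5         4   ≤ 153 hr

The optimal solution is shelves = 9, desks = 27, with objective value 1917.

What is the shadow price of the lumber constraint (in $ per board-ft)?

5

Binding: lumber and assembly. Non-binding: finishing (3 unused), varnish (6 unused).
Since finishing, varnish are not tight, their duals are 0.
From A_Bᵀ y = c: 6·y_lumber + 5·y_assembly = 75; 2·y_lumber + 4·y_assembly = 46.
This yields shadow prices y_lumber = 5, y_assembly = 9.
Shadow price of lumber = 5.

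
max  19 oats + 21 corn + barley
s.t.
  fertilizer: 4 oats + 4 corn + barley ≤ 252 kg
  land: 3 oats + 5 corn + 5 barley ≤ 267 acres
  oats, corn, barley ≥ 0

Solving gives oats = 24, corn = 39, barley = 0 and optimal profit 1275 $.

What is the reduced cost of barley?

-8

Both fertilizer and land are binding at x*.
From A_Bᵀ y = c: 4·y_fertilizer + 3·y_land = 19; 4·y_fertilizer + 5·y_land = 21.
This yields shadow prices y_fertilizer = 4, y_land = 1.
Reduced cost of barley: c₃ − yᵀa₃ = 1 − (4·1 + 1·5) = 1 − 9 = -8.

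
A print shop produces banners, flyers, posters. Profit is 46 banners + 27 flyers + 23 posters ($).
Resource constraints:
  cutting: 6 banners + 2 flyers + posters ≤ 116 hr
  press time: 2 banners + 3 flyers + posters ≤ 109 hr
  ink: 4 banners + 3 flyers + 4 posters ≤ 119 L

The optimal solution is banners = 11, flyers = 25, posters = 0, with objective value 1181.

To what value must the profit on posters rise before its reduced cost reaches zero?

At the optimum: cutting uses 116 of 116 (binding); press time uses 97 of 109 (slack = 12); ink uses 119 of 119 (binding).
By complementary slackness, y = 0 for the non-binding constraint.
From A_Bᵀ y = c: 6·y_cutting + 4·y_ink = 46; 2·y_cutting + 3·y_ink = 27.
Solving: y_cutting = 3, y_ink = 7.
posters enters the basis when its profit ≥ yᵀa₃ = 3·1 + 7·4 = 31.

31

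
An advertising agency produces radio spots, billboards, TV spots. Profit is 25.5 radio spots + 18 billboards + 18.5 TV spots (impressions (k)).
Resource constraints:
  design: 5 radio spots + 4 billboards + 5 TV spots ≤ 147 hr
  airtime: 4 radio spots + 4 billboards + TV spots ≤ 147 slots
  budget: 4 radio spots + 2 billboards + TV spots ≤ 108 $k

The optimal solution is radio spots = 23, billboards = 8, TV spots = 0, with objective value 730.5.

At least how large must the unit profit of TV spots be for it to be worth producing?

19.5

At the optimum: design uses 147 of 147 (binding); airtime uses 124 of 147 (slack = 23); budget uses 108 of 108 (binding).
By complementary slackness, y = 0 for the non-binding constraint.
Dual feasibility on the basic columns requires 5·y_design + 4·y_budget = 25.5, 4·y_design + 2·y_budget = 18.
This yields shadow prices y_design = 3.5, y_budget = 2.
TV spots enters the basis when its profit ≥ yᵀa₃ = 3.5·5 + 2·1 = 19.5.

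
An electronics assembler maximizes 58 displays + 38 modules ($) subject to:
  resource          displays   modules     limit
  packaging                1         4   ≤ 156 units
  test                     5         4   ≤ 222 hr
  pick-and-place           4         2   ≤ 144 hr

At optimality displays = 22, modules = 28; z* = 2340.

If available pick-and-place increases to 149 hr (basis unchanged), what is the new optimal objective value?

2375

Check each constraint at x*: packaging 134/156 (slack 22); test 222/222 (tight); pick-and-place 144/144 (tight).
Since packaging is not tight, its dual is 0.
From A_Bᵀ y = c: 5·y_test + 4·y_pick-and-place = 58; 4·y_test + 2·y_pick-and-place = 38.
This yields shadow prices y_test = 6, y_pick-and-place = 7.
Δz = y_pick-and-place·Δb = 7 × (5) = 35, so new z* = 2340 + 35 = 2375.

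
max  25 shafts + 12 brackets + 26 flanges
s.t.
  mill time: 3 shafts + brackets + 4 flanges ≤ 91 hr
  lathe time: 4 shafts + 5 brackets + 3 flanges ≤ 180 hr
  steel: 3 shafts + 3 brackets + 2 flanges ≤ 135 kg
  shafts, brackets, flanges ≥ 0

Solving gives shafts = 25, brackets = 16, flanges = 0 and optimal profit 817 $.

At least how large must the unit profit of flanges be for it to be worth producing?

31

Binding: mill time and lathe time. Non-binding: steel (12 unused).
Since steel is not tight, its dual is 0.
The binding rows give the dual system: 3·y_mill time + 4·y_lathe time = 25 and 1·y_mill time + 5·y_lathe time = 12.
Solving: y_mill time = 7, y_lathe time = 1.
flanges enters the basis when its profit ≥ yᵀa₃ = 7·4 + 1·3 = 31.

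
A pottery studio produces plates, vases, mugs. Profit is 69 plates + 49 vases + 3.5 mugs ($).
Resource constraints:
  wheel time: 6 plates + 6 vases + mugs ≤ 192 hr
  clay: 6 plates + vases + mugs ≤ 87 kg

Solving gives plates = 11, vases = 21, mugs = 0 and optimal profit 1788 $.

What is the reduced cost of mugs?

-8

At the optimum: wheel time uses 192 of 192 (binding); clay uses 87 of 87 (binding).
From A_Bᵀ y = c: 6·y_wheel time + 6·y_clay = 69; 6·y_wheel time + 1·y_clay = 49.
Solving: y_wheel time = 7.5, y_clay = 4.
Reduced cost of mugs: c₃ − yᵀa₃ = 3.5 − (7.5·1 + 4·1) = 3.5 − 11.5 = -8.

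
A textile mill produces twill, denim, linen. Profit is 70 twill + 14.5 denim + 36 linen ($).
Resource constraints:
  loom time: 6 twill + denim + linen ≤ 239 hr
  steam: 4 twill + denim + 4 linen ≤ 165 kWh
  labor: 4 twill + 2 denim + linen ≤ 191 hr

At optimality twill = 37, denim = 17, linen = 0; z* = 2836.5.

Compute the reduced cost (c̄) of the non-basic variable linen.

Binding: loom time and steam. Non-binding: labor (9 unused).
By complementary slackness, y = 0 for the non-binding constraint.
From A_Bᵀ y = c: 6·y_loom time + 4·y_steam = 70; 1·y_loom time + 1·y_steam = 14.5.
→ y_loom time = 6 and y_steam = 8.5.
Reduced cost of linen: c₃ − yᵀa₃ = 36 − (6·1 + 8.5·4) = 36 − 40 = -4.

-4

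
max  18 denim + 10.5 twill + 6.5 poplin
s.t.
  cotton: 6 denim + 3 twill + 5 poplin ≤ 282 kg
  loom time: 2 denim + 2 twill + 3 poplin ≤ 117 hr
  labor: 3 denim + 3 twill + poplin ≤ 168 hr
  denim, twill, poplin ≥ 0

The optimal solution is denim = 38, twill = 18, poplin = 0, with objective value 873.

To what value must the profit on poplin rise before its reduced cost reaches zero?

13.5

At the optimum: cotton uses 282 of 282 (binding); loom time uses 112 of 117 (slack = 5); labor uses 168 of 168 (binding).
By complementary slackness, y = 0 for the non-binding constraint.
From A_Bᵀ y = c: 6·y_cotton + 3·y_labor = 18; 3·y_cotton + 3·y_labor = 10.5.
Solving: y_cotton = 2.5, y_labor = 1.
poplin enters the basis when its profit ≥ yᵀa₃ = 2.5·5 + 1·1 = 13.5.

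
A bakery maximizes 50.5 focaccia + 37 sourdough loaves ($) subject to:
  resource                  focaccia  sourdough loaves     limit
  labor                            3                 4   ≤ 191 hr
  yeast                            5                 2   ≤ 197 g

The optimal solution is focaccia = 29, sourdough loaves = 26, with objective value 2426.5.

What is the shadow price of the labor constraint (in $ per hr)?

At the optimum: labor uses 191 of 191 (binding); yeast uses 197 of 197 (binding).
The binding rows give the dual system: 3·y_labor + 5·y_yeast = 50.5 and 4·y_labor + 2·y_yeast = 37.
→ y_labor = 6 and y_yeast = 6.5.
Shadow price of labor = 6.

6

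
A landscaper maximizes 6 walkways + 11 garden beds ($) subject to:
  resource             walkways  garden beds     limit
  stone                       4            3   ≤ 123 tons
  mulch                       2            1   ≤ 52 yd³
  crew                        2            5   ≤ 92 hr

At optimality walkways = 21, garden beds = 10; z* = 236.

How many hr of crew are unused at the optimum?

0

crew used = 2·21 + 5·10 = 92; slack = 92 − 92 = 0.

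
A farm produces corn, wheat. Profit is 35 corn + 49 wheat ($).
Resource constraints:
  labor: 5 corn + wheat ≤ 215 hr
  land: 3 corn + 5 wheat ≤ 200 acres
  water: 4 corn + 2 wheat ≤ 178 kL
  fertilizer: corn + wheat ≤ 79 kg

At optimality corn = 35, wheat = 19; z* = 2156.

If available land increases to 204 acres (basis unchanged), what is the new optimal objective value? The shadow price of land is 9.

Δb = 4, so new z* = 2156 + (9)·(4) = 2156 + 36 = 2192.

2192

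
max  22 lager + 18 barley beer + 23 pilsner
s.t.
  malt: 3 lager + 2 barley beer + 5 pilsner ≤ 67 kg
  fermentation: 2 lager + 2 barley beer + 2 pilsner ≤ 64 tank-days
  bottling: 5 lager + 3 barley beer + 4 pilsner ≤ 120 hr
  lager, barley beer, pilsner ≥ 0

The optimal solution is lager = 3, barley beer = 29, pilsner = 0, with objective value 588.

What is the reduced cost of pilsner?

Binding: malt and fermentation. Non-binding: bottling (18 unused).
Slack constraints have shadow price 0 (complementary slackness).
From A_Bᵀ y = c: 3·y_malt + 2·y_fermentation = 22; 2·y_malt + 2·y_fermentation = 18.
This yields shadow prices y_malt = 4, y_fermentation = 5.
Reduced cost of pilsner: c₃ − yᵀa₃ = 23 − (4·5 + 5·2) = 23 − 30 = -7.

-7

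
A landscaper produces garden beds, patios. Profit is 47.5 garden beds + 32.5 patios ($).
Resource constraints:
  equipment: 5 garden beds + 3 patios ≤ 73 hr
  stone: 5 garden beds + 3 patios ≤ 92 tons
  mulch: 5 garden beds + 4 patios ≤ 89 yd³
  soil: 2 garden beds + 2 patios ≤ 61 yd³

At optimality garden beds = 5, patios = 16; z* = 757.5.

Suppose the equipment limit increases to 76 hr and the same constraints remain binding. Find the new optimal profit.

774

Check each constraint at x*: equipment 73/73 (tight); stone 73/92 (slack 19); mulch 89/89 (tight); soil 42/61 (slack 19).
Since stone, soil are not tight, their duals are 0.
From A_Bᵀ y = c: 5·y_equipment + 5·y_mulch = 47.5; 3·y_equipment + 4·y_mulch = 32.5.
This yields shadow prices y_equipment = 5.5, y_mulch = 4.
Δz = y_equipment·Δb = 5.5 × (3) = 16.5, so new z* = 757.5 + 16.5 = 774.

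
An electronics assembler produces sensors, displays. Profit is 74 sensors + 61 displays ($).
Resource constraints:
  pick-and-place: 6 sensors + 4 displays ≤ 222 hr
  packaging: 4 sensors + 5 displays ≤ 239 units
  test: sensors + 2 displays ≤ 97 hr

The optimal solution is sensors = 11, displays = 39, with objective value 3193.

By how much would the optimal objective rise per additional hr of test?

0

At the optimum: pick-and-place uses 222 of 222 (binding); packaging uses 239 of 239 (binding); test uses 89 of 97 (slack = 8).
Slack constraints have shadow price 0 (complementary slackness).
Dual feasibility on the basic columns requires 6·y_pick-and-place + 4·y_packaging = 74, 4·y_pick-and-place + 5·y_packaging = 61.
Solving: y_pick-and-place = 9, y_packaging = 5.
Shadow price of test = 0.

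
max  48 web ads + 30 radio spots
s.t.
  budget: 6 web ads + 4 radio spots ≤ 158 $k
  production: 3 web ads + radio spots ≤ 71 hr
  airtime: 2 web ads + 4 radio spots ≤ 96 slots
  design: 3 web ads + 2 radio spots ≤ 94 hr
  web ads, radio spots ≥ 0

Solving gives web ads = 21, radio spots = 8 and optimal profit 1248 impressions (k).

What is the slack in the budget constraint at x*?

budget used = 6·21 + 4·8 = 158; slack = 158 − 158 = 0.

0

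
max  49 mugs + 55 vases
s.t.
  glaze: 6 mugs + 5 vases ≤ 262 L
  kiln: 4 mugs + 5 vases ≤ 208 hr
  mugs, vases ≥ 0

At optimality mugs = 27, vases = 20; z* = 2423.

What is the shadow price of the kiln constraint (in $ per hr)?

8.5

Check each constraint at x*: glaze 262/262 (tight); kiln 208/208 (tight).
The binding rows give the dual system: 6·y_glaze + 4·y_kiln = 49 and 5·y_glaze + 5·y_kiln = 55.
This yields shadow prices y_glaze = 2.5, y_kiln = 8.5.
Shadow price of kiln = 8.5.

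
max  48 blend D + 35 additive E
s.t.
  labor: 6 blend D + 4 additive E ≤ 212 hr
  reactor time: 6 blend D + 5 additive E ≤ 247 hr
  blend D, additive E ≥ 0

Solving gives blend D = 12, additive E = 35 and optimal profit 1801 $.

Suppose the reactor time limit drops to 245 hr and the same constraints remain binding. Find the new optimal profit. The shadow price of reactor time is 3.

1795

Δb = -2, so new z* = 1801 + (3)·(-2) = 1801 − 6 = 1795.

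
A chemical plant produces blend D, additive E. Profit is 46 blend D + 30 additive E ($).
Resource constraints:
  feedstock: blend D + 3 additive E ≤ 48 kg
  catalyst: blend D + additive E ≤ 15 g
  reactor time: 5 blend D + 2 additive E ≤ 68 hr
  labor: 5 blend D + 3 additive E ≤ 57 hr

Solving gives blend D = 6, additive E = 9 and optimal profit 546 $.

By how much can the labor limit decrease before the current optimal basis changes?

Binding constraints: catalyst, labor. The basis is B = [[1,1],[5,3]] with det -2.
Per unit decrease in labor, x* moves by d = (-0.5, 0.5).
The basis stays optimal until blend D reaches 0; allowable decrease = 12 hr.

12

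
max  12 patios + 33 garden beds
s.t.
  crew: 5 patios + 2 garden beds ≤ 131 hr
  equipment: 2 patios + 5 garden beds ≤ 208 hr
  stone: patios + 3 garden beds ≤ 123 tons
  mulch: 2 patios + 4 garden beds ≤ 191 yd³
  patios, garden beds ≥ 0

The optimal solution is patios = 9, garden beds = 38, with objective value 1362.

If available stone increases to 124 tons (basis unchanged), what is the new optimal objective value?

1368

At the optimum: crew uses 121 of 131 (slack = 10); equipment uses 208 of 208 (binding); stone uses 123 of 123 (binding); mulch uses 170 of 191 (slack = 21).
Slack constraints have shadow price 0 (complementary slackness).
From A_Bᵀ y = c: 2·y_equipment + 1·y_stone = 12; 5·y_equipment + 3·y_stone = 33.
This yields shadow prices y_equipment = 3, y_stone = 6.
Δz = y_stone·Δb = 6 × (1) = 6, so new z* = 1362 + 6 = 1368.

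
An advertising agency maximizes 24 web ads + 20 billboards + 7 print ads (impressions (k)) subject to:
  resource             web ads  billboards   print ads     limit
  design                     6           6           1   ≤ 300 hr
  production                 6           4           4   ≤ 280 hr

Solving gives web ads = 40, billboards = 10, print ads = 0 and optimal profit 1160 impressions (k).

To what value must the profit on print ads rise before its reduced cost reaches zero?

Both design and production are binding at x*.
From A_Bᵀ y = c: 6·y_design + 6·y_production = 24; 6·y_design + 4·y_production = 20.
Solving: y_design = 2, y_production = 2.
print ads enters the basis when its profit ≥ yᵀa₃ = 2·1 + 2·4 = 10.

10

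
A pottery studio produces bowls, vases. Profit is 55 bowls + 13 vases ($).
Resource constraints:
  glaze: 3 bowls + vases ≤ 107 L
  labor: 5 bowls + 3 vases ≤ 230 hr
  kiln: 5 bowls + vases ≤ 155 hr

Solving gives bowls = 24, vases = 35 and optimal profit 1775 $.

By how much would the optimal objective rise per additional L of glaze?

Check each constraint at x*: glaze 107/107 (tight); labor 225/230 (slack 5); kiln 155/155 (tight).
By complementary slackness, y = 0 for the non-binding constraint.
Dual feasibility on the basic columns requires 3·y_glaze + 5·y_kiln = 55, 1·y_glaze + 1·y_kiln = 13.
Solving: y_glaze = 5, y_kiln = 8.
Shadow price of glaze = 5.

5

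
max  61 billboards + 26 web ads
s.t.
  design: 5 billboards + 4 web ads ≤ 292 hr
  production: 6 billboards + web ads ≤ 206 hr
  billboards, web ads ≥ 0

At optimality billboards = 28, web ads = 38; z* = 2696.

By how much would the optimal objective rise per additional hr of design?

Check each constraint at x*: design 292/292 (tight); production 206/206 (tight).
From A_Bᵀ y = c: 5·y_design + 6·y_production = 61; 4·y_design + 1·y_production = 26.
Solving: y_design = 5, y_production = 6.
Shadow price of design = 5.

5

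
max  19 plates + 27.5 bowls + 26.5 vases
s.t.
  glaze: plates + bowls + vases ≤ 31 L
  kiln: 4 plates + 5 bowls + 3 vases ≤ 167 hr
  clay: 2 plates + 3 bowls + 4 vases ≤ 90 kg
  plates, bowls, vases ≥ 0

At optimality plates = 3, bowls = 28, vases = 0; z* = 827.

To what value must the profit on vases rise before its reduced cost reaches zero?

36

Binding: glaze and clay. Non-binding: kiln (15 unused).
By complementary slackness, y = 0 for the non-binding constraint.
The binding rows give the dual system: 1·y_glaze + 2·y_clay = 19 and 1·y_glaze + 3·y_clay = 27.5.
Solving: y_glaze = 2, y_clay = 8.5.
vases enters the basis when its profit ≥ yᵀa₃ = 2·1 + 8.5·4 = 36.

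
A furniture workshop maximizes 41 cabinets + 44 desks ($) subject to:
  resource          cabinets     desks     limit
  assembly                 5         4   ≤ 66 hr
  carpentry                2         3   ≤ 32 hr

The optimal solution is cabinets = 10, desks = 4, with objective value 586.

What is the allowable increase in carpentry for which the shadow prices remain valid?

Binding constraints: assembly, carpentry. The basis is B = [[5,4],[2,3]] with det 7.
Per unit increase in carpentry, x* moves by d = (-0.5714, 0.7143).
The basis stays optimal until cabinets reaches 0; allowable increase = 17.5 hr.

17.5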